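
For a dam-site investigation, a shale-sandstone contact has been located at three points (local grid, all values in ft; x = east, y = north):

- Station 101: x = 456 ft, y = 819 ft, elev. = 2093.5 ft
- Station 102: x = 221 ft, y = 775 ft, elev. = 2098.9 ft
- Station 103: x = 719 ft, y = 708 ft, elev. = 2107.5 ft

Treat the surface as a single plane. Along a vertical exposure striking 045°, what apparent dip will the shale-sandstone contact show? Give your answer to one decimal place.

5.0°

Two edge vectors: Station 101→Station 102 = (-235, -44, 5.4), Station 101→Station 103 = (263, -111, 14).
Normal n = (Station 101→Station 102) × (Station 101→Station 103) = (-16.6, 4710.2, 37657).
So ∂z/∂x = −n_x/n_z = 0.00044 and ∂z/∂y = −n_y/n_z = −0.12508.
Unit vector along 045° is (sin 45°, cos 45°) = (0.7071, 0.7071).
Slope in that direction = a·(0.7071) + b·(0.7071) = −0.08813.
Apparent dip = arctan|0.08813| = 5.0° (true dip is 7.1°, so apparent ≤ true as expected).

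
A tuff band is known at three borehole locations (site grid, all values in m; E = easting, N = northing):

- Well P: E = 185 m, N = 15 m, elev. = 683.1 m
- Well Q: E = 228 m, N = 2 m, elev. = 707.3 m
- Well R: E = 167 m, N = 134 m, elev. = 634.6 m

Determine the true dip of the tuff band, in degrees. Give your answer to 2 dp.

Let the plane be z = a·E + b·N + c.
Well Q−Well P: 43a − 13b = 24.2;  Well R−Well P: −18a + 119b = −48.5.
Solving gives a = 0.46064, b = −0.33789.
Gradient magnitude |∇z| = √(a² + b²) = √(0.21219 + 0.11417) = 0.57128.
True dip = arctan(0.57128) = 29.74°, dipping toward NW (azimuth ≈ 306°).

29.74°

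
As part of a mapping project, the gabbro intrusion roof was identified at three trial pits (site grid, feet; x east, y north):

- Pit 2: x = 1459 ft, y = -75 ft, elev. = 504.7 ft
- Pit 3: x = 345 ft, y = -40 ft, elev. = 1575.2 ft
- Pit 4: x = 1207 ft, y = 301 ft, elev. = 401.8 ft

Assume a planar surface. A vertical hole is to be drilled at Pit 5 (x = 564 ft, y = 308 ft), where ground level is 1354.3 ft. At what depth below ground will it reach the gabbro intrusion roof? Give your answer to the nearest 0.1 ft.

Let the plane be z = a·x + b·y + c.
Pit 3−Pit 2: −1114a + 35b = 1070.5;  Pit 4−Pit 2: −252a + 376b = −102.9.
Solving gives a = −0.990405, b = −0.937452.
Then c = 504.7 − a·1459 − b·-75 = 1879.39.
At (564, 308): z_contact = −558.59 − 288.74 + 1879.39 = 1032.07 ft.
Depth below ground = 1354.3 − 1032.07 = 322.2 ft.

322.2 ft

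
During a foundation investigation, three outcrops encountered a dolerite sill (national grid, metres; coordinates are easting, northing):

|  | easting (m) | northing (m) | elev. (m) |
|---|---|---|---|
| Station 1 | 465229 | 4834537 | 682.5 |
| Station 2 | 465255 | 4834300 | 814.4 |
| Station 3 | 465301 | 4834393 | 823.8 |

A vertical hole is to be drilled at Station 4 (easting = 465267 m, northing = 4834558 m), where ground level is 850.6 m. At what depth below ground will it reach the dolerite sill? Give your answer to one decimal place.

135.9 m

Two edge vectors: Station 1→Station 2 = (26, -237, 131.9), Station 1→Station 3 = (72, -144, 141.3).
Normal n = (Station 1→Station 2) × (Station 1→Station 3) = (-14494.5, 5823, 13320).
So ∂z/∂easting = −n_x/n_z = 1.088175676 and ∂z/∂northing = −n_y/n_z = −0.437162162.
Intercept c from Station 1: 682.5 − 506250.88 + 2113476.65 = 1607908.27.
At (465267, 4834558): z_contact = 506292.23 − 2113485.83 + 1607908.27 = 714.67 m.
Depth below ground = 850.6 − 714.67 = 135.9 m.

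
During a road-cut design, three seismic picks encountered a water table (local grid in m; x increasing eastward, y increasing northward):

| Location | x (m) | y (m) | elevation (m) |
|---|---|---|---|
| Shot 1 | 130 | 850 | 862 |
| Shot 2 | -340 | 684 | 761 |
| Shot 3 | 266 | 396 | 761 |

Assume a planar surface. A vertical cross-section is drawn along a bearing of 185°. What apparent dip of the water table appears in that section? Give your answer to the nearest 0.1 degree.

15.1°

Let the plane be z = a·x + b·y + c.
Shot 2−Shot 1: −470a − 166b = −101;  Shot 3−Shot 1: 136a − 454b = −101.
Solving gives a = 0.12328, b = 0.25940.
Unit vector along 185° is (sin 185°, cos 185°) = (-0.0872, -0.9962).
Slope in that direction = a·(-0.0872) + b·(-0.9962) = −0.26915.
Apparent dip = arctan|0.26915| = 15.1° (true dip is 16.0°, so apparent ≤ true as expected).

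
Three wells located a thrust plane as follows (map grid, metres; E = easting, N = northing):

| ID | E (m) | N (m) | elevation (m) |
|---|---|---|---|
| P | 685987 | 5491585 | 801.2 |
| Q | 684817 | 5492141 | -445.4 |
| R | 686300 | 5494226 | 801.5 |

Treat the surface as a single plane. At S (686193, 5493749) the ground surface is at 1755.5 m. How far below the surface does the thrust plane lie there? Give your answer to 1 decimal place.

Two edge vectors: P→Q = (-1170, 556, -1246.6), P→R = (313, 2641, 0.3).
Normal n = (P→Q) × (P→R) = (3292437.4, -389834.8, -3263998).
So ∂z/∂E = −n_x/n_z = 1.008713057 and ∂z/∂N = −n_y/n_z = −0.119434755.
Intercept c from P: 801.2 − 691964.04 + 655886.11 = −35276.74.
At (686193, 5493749): z_contact = 692171.84 − 656144.56 − 35276.74 = 750.54 m.
Depth below ground = 1755.5 − 750.54 = 1005.0 m.

1005.0 m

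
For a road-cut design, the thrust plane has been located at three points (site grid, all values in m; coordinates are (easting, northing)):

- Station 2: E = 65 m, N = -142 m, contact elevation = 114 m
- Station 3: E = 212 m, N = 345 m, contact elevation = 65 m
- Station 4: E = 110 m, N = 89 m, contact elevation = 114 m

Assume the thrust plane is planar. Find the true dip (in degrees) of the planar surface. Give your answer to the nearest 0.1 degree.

Two edge vectors: Station 2→Station 3 = (147, 487, -49), Station 2→Station 4 = (45, 231, 0).
Normal n = (Station 2→Station 3) × (Station 2→Station 4) = (11319, -2205, 12042).
So ∂z/∂E = −n_x/n_z = −0.93996 and ∂z/∂N = −n_y/n_z = 0.18311.
Gradient magnitude |∇z| = √(a² + b²) = √(0.88353 + 0.03353) = 0.95763.
True dip = arctan(0.95763) = 43.8°, dipping toward E (azimuth ≈ 101°).

43.8°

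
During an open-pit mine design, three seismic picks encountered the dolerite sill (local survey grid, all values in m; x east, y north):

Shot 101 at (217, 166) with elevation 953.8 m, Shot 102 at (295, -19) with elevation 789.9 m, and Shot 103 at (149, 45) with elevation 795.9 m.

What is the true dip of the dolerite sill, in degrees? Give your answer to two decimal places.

Let the plane be z = a·x + b·y + c.
Shot 102−Shot 101: 78a − 185b = −163.9;  Shot 103−Shot 101: −68a − 121b = −157.9.
Solving gives a = 0.42600, b = 1.06556.
Gradient magnitude |∇z| = √(a² + b²) = √(0.18147 + 1.13541) = 1.14755.
True dip = arctan(1.14755) = 48.93°, dipping toward SSW (azimuth ≈ 202°).

48.93°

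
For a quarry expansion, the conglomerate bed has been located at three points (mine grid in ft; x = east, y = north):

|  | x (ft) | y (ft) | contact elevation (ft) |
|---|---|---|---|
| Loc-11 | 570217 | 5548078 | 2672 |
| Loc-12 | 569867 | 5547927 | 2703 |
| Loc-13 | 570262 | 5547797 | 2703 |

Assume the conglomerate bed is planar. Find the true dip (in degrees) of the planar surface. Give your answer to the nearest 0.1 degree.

7.0°

Two edge vectors: Loc-11→Loc-12 = (-350, -151, 31), Loc-11→Loc-13 = (45, -281, 31).
Normal n = (Loc-11→Loc-12) × (Loc-11→Loc-13) = (4030, 12245, 105145).
So ∂z/∂x = −n_x/n_z = −0.03833 and ∂z/∂y = −n_y/n_z = −0.11646.
Gradient magnitude |∇z| = √(a² + b²) = √(0.00147 + 0.01356) = 0.12260.
True dip = arctan(0.12260) = 7.0°, dipping toward NNE (azimuth ≈ 018°).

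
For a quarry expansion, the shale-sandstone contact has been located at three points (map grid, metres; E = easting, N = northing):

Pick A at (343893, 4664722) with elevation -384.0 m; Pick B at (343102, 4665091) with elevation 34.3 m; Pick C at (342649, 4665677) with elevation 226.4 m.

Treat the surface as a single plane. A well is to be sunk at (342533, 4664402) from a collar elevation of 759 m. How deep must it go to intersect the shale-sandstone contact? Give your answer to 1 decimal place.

Let the plane be z = a·E + b·N + c.
Pick B−Pick A: −791a + 369b = 418.3;  Pick C−Pick A: −1244a + 955b = 610.4.
Solving gives a = −0.587912029, b = −0.126662370.
Then c = -384 − a·343893 − b·4664722 = 792639.58.
At (342533, 4664402): z_contact = −201379.27 − 590804.21 + 792639.58 = 456.09 m.
Depth below ground = 759 − 456.09 = 302.9 m.

302.9 m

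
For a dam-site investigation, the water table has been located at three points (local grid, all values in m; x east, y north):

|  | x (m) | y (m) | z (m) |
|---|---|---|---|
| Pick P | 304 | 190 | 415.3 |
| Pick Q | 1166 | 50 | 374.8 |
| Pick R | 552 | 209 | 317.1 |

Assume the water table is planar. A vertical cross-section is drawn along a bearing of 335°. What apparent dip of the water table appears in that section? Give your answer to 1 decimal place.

50.3°

Two edge vectors: Pick P→Pick Q = (862, -140, -40.5), Pick P→Pick R = (248, 19, -98.2).
Normal n = (Pick P→Pick Q) × (Pick P→Pick R) = (14517.5, 74604.4, 51098).
So ∂z/∂x = −n_x/n_z = −0.28411 and ∂z/∂y = −n_y/n_z = −1.46003.
Unit vector along 335° is (sin 335°, cos 335°) = (-0.4226, 0.9063).
Slope in that direction = a·(-0.4226) + b·(0.9063) = −1.20316.
Apparent dip = arctan|1.20316| = 50.3° (true dip is 56.1°, so apparent ≤ true as expected).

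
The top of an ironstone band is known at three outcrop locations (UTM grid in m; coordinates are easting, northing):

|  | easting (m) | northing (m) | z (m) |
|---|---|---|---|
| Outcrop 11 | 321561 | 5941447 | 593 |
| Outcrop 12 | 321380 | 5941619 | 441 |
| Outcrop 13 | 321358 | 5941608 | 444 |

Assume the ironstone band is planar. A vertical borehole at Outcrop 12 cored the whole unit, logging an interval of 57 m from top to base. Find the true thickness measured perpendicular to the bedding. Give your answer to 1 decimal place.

46.6 m

Two edge vectors: Outcrop 11→Outcrop 12 = (-181, 172, -152), Outcrop 11→Outcrop 13 = (-203, 161, -149).
Normal n = (Outcrop 11→Outcrop 12) × (Outcrop 11→Outcrop 13) = (-1156, 3887, 5775).
So ∂z/∂easting = −n_x/n_z = 0.20017 and ∂z/∂northing = −n_y/n_z = −0.67307.
|∇z| = √(a²+b²) = 0.70221, so dip δ = arctan(0.70221) = 35.08°.
True thickness = vertical thickness × cos δ = 57 × cos 35.08° = 46.6 m.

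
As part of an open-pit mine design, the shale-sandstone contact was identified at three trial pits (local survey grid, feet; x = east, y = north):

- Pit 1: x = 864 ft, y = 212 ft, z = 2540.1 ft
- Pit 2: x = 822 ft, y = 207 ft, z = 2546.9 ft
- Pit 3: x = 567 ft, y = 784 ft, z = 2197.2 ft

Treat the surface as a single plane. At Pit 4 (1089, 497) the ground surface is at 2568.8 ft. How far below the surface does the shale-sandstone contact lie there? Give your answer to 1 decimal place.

Two edge vectors: Pit 1→Pit 2 = (-42, -5, 6.8), Pit 1→Pit 3 = (-297, 572, -342.9).
Normal n = (Pit 1→Pit 2) × (Pit 1→Pit 3) = (-2175.1, -16421.4, -25509).
So ∂z/∂x = −n_x/n_z = −0.085268 and ∂z/∂y = −n_y/n_z = −0.643749.
Intercept c from Pit 1: 2540.1 + 73.67 + 136.47 = 2750.25.
At (1089, 497): z_contact = −92.86 − 319.94 + 2750.25 = 2337.45 ft.
Depth below ground = 2568.8 − 2337.45 = 231.4 ft.

231.4 ft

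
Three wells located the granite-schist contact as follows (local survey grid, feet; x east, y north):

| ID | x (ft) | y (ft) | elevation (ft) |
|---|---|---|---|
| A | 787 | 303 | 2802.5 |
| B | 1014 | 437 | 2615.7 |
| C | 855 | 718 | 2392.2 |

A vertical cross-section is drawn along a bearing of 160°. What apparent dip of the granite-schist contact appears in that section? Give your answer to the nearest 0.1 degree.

Two edge vectors: A→B = (227, 134, -186.8), A→C = (68, 415, -410.3).
Normal n = (A→B) × (A→C) = (22541.8, 80435.7, 85093).
So ∂z/∂x = −n_x/n_z = −0.26491 and ∂z/∂y = −n_y/n_z = −0.94527.
Unit vector along 160° is (sin 160°, cos 160°) = (0.3420, -0.9397).
Slope in that direction = a·(0.3420) + b·(-0.9397) = 0.79766.
Apparent dip = arctan|0.79766| = 38.6° (true dip is 44.5°, so apparent ≤ true as expected).

38.6°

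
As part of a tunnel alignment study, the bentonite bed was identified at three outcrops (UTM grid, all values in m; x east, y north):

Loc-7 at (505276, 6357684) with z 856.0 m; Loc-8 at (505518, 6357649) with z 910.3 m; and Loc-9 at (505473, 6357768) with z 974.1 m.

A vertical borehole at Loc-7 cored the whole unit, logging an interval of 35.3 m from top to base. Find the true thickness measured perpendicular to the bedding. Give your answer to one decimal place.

28.5 m

Let the plane be z = a·x + b·y + c.
Loc-8−Loc-7: 242a − 35b = 54.3;  Loc-9−Loc-7: 197a + 84b = 118.1.
Solving gives a = 0.31939, b = 0.65691.
|∇z| = √(a²+b²) = 0.73044, so dip δ = arctan(0.73044) = 36.15°.
True thickness = vertical thickness × cos δ = 35.3 × cos 36.15° = 28.5 m.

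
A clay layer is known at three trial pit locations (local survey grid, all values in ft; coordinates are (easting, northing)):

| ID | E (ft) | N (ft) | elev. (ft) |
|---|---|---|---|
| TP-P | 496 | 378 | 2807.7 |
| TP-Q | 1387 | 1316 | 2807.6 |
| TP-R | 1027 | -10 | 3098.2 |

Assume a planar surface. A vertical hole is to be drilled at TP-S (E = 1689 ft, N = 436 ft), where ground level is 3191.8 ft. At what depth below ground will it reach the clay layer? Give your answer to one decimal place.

16.7 ft

Two edge vectors: TP-P→TP-Q = (891, 938, -0.1), TP-P→TP-R = (531, -388, 290.5).
Normal n = (TP-P→TP-Q) × (TP-P→TP-R) = (272450.2, -258888.6, -843786).
So ∂z/∂E = −n_x/n_z = 0.322890 and ∂z/∂N = −n_y/n_z = −0.306818.
Intercept c from TP-P: 2807.7 − 160.15 + 115.98 = 2763.52.
At (1689, 436): z_contact = 545.36 − 133.77 + 2763.52 = 3175.11 ft.
Depth below ground = 3191.8 − 3175.11 = 16.7 ft.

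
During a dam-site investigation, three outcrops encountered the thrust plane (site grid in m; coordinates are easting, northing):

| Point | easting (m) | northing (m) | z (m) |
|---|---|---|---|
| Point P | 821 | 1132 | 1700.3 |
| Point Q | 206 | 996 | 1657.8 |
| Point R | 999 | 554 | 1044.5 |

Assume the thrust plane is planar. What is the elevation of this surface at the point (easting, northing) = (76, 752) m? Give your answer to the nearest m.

Let the plane be z = a·easting + b·northing + c.
Point Q−Point P: −615a − 136b = −42.5;  Point R−Point P: 178a − 578b = −655.8.
Solving gives a = −0.17021, b = 1.08219.
Then c = 1700.3 − a·821 − b·1132 = 615.01.
At (76, 752): z = −12.9 + 813.8 + 615.01 = 1415.9 m.

1416 m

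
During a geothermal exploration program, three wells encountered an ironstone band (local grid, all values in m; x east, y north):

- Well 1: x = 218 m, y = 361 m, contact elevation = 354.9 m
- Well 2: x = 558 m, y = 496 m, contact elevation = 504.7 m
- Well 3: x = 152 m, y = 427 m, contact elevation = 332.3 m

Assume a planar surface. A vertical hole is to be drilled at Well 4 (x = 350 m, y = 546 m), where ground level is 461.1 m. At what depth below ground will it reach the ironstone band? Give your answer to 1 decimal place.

38.7 m

Let the plane be z = a·x + b·y + c.
Well 2−Well 1: 340a + 135b = 149.8;  Well 3−Well 1: −66a + 66b = −22.6.
Solving gives a = 0.41269, b = 0.07026.
Then c = 354.9 − a·218 − b·361 = 239.57.
At (350, 546): z_contact = 144.44 + 38.36 + 239.57 = 422.37 m.
Depth below ground = 461.1 − 422.37 = 38.7 m.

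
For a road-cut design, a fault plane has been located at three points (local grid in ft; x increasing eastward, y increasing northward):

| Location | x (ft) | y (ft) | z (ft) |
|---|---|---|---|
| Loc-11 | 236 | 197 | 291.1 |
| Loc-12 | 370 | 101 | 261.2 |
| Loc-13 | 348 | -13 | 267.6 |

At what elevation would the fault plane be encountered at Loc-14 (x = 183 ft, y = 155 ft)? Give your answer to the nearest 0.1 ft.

Two edge vectors: Loc-11→Loc-12 = (134, -96, -29.9), Loc-11→Loc-13 = (112, -210, -23.5).
Normal n = (Loc-11→Loc-12) × (Loc-11→Loc-13) = (-4023, -199.8, -17388).
So ∂z/∂x = −n_x/n_z = −0.23137 and ∂z/∂y = −n_y/n_z = −0.01149.
Intercept c from Loc-11: 291.1 + 54.60 + 2.26 = 347.97.
At (183, 155): z = −42.3 − 1.8 + 347.97 = 303.8 ft.

303.8 ft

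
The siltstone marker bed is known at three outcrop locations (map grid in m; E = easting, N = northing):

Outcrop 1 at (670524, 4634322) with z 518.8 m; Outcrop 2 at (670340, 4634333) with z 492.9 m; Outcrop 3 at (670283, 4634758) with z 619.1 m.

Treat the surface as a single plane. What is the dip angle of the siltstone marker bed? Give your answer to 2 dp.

19.61°

Let the plane be z = a·E + b·N + c.
Outcrop 2−Outcrop 1: −184a + 11b = −25.9;  Outcrop 3−Outcrop 1: −241a + 436b = 100.3.
Solving gives a = 0.15979, b = 0.31837.
Gradient magnitude |∇z| = √(a² + b²) = √(0.02553 + 0.10136) = 0.35622.
True dip = arctan(0.35622) = 19.61°, dipping toward SSW (azimuth ≈ 207°).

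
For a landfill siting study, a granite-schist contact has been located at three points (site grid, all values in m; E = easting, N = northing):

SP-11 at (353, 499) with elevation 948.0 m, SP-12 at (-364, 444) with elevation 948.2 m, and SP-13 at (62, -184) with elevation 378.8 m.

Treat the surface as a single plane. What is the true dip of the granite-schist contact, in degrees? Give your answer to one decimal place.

40.8°

Let the plane be z = a·E + b·N + c.
SP-12−SP-11: −717a − 55b = 0.2;  SP-13−SP-11: −291a − 683b = −569.2.
Solving gives a = −0.06638, b = 0.86166.
Gradient magnitude |∇z| = √(a² + b²) = √(0.00441 + 0.74246) = 0.86422.
True dip = arctan(0.86422) = 40.8°, dipping toward S (azimuth ≈ 176°).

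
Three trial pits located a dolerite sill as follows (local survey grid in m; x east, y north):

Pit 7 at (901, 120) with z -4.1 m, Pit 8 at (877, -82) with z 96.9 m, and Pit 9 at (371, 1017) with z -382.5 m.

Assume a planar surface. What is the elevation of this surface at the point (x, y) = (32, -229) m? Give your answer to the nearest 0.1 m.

Let the plane be z = a·x + b·y + c.
Pit 8−Pit 7: −24a − 202b = 101;  Pit 9−Pit 7: −530a + 897b = −378.4.
Solving gives a = −0.110121, b = −0.486916.
Then c = -4.1 − a·901 − b·120 = 153.55.
At (32, -229): z = −3.5 + 111.5 + 153.55 = 261.5 m.

261.5 m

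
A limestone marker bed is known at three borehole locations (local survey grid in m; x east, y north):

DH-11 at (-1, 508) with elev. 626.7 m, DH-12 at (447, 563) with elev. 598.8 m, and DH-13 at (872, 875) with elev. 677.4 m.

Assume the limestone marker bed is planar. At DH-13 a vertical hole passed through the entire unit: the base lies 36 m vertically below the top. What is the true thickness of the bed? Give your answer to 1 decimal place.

Two edge vectors: DH-11→DH-12 = (448, 55, -27.9), DH-11→DH-13 = (873, 367, 50.7).
Normal n = (DH-11→DH-12) × (DH-11→DH-13) = (13027.8, -47070.3, 116401).
So ∂z/∂x = −n_x/n_z = −0.11192 and ∂z/∂y = −n_y/n_z = 0.40438.
|∇z| = √(a²+b²) = 0.41958, so dip δ = arctan(0.41958) = 22.76°.
True thickness = vertical thickness × cos δ = 36 × cos 22.76° = 33.2 m.

33.2 m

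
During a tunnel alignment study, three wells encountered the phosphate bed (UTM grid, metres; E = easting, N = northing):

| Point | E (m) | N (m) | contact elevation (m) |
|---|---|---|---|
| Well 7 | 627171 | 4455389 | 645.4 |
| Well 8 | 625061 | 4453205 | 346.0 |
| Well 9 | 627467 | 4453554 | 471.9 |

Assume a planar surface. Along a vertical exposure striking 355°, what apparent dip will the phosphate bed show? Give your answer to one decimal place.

Two edge vectors: Well 7→Well 8 = (-2110, -2184, -299.4), Well 7→Well 9 = (296, -1835, -173.5).
Normal n = (Well 7→Well 8) × (Well 7→Well 9) = (-170475, -454707.4, 4518314).
So ∂z/∂E = −n_x/n_z = 0.03773 and ∂z/∂N = −n_y/n_z = 0.10064.
Unit vector along 355° is (sin 355°, cos 355°) = (-0.0872, 0.9962).
Slope in that direction = a·(-0.0872) + b·(0.9962) = 0.09697.
Apparent dip = arctan|0.09697| = 5.5° (true dip is 6.1°, so apparent ≤ true as expected).

5.5°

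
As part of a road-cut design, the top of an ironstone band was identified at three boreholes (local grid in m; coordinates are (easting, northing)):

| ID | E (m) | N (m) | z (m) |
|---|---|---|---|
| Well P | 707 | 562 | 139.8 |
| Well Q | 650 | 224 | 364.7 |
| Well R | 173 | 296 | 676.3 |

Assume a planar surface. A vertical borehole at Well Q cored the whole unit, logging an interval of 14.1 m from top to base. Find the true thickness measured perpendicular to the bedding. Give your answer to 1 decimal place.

Two edge vectors: Well P→Well Q = (-57, -338, 224.9), Well P→Well R = (-534, -266, 536.5).
Normal n = (Well P→Well Q) × (Well P→Well R) = (-121513.6, -89516.1, -165330).
So ∂z/∂E = −n_x/n_z = −0.73498 and ∂z/∂N = −n_y/n_z = −0.54144.
|∇z| = √(a²+b²) = 0.91288, so dip δ = arctan(0.91288) = 42.39°.
True thickness = vertical thickness × cos δ = 14.1 × cos 42.39° = 10.4 m.

10.4 m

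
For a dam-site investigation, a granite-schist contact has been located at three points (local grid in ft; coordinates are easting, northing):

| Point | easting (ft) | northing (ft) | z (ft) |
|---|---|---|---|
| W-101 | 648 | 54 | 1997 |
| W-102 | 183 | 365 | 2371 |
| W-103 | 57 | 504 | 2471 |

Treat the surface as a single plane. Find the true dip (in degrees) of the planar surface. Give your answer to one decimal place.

Let the plane be z = a·easting + b·northing + c.
W-102−W-101: −465a + 311b = 374;  W-103−W-101: −591a + 450b = 474.
Solving gives a = −0.82070, b = −0.02452.
Gradient magnitude |∇z| = √(a² + b²) = √(0.67355 + 0.00060) = 0.82107.
True dip = arctan(0.82107) = 39.4°, dipping toward E (azimuth ≈ 088°).

39.4°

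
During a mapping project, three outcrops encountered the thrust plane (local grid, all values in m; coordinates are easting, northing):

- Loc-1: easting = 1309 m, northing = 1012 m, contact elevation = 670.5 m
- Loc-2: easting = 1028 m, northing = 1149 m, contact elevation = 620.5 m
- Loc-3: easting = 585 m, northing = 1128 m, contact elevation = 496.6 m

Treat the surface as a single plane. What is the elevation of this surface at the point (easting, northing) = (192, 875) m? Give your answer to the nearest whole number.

Let the plane be z = a·easting + b·northing + c.
Loc-2−Loc-1: −281a + 137b = −50;  Loc-3−Loc-1: −724a + 116b = −173.9.
Solving gives a = 0.27067, b = 0.19020.
Then c = 670.5 − a·1309 − b·1012 = 123.71.
At (192, 875): z = 52.0 + 166.4 + 123.71 = 342.1 m.

342 m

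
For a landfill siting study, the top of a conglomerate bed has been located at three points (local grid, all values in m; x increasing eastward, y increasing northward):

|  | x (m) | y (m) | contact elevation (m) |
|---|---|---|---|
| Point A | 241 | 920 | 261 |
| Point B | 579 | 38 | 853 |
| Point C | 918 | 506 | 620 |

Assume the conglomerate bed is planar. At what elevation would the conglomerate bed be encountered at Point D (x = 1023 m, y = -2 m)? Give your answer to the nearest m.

947 m

Let the plane be z = a·x + b·y + c.
Point B−Point A: 338a − 882b = 592;  Point C−Point A: 677a − 414b = 359.
Solving gives a = 0.15650, b = −0.61123.
Then c = 261 − a·241 − b·920 = 785.61.
At (1023, -2): z = 160.1 + 1.2 + 785.61 = 946.9 m.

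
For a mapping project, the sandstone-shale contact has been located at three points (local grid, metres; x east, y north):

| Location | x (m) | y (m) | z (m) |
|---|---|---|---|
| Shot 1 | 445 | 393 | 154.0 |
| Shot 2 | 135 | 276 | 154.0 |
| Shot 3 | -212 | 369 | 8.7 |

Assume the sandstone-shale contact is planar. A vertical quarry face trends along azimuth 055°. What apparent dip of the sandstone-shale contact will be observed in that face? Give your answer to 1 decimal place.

9.7°

Let the plane be z = a·x + b·y + c.
Shot 2−Shot 1: −310a − 117b = 0;  Shot 3−Shot 1: −657a − 24b = −145.3.
Solving gives a = 0.24486, b = −0.64876.
Unit vector along 055° is (sin 55°, cos 55°) = (0.8192, 0.5736).
Slope in that direction = a·(0.8192) + b·(0.5736) = −0.17154.
Apparent dip = arctan|0.17154| = 9.7° (true dip is 34.7°, so apparent ≤ true as expected).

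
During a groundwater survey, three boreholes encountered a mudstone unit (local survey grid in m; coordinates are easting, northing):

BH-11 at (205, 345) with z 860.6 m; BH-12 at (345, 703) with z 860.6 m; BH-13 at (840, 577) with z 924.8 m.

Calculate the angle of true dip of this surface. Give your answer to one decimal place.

Let the plane be z = a·easting + b·northing + c.
BH-12−BH-11: 140a + 358b = 0;  BH-13−BH-11: 635a + 232b = 64.2.
Solving gives a = 0.11796, b = −0.04613.
Gradient magnitude |∇z| = √(a² + b²) = √(0.01391 + 0.00213) = 0.12665.
True dip = arctan(0.12665) = 7.2°, dipping toward WNW (azimuth ≈ 291°).

7.2°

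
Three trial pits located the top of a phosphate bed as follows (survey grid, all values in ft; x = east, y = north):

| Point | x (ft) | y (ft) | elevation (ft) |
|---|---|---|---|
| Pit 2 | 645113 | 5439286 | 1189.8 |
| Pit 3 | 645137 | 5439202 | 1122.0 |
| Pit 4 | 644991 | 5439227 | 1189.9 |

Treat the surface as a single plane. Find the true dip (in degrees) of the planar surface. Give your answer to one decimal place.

38.2°

Two edge vectors: Pit 2→Pit 3 = (24, -84, -67.8), Pit 2→Pit 4 = (-122, -59, 0.1).
Normal n = (Pit 2→Pit 3) × (Pit 2→Pit 4) = (-4008.6, 8269.2, -11664).
So ∂z/∂x = −n_x/n_z = −0.34367 and ∂z/∂y = −n_y/n_z = 0.70895.
Gradient magnitude |∇z| = √(a² + b²) = √(0.11811 + 0.50261) = 0.78786.
True dip = arctan(0.78786) = 38.2°, dipping toward SSE (azimuth ≈ 154°).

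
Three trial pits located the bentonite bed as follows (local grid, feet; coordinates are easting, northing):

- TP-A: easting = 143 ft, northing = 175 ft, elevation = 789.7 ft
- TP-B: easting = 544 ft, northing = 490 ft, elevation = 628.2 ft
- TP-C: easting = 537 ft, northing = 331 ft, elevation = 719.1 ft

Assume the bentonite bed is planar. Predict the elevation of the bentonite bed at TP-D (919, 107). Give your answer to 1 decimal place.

866.0 ft

Let the plane be z = a·easting + b·northing + c.
TP-B−TP-A: 401a + 315b = −161.5;  TP-C−TP-A: 394a + 156b = −70.6.
Solving gives a = 0.04801, b = −0.57381.
Then c = 789.7 − a·143 − b·175 = 883.25.
At (919, 107): z = 44.1 − 61.4 + 883.25 = 866.0 ft.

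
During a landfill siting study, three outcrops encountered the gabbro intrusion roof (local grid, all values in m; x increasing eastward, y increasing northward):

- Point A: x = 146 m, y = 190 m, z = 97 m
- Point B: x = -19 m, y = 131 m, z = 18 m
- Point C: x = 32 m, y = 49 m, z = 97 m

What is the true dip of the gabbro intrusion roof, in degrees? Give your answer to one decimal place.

Let the plane be z = a·x + b·y + c.
Point B−Point A: −165a − 59b = −79;  Point C−Point A: −114a − 141b = 0.
Solving gives a = 0.67350, b = −0.54453.
Gradient magnitude |∇z| = √(a² + b²) = √(0.45360 + 0.29651) = 0.86609.
True dip = arctan(0.86609) = 40.9°, dipping toward NW (azimuth ≈ 309°).

40.9°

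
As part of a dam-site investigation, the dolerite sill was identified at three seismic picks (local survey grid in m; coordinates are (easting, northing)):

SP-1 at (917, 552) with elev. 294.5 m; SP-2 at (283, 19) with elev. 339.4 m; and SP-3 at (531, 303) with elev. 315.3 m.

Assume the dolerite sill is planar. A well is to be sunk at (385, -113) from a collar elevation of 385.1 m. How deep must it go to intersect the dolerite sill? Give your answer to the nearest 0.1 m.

34.1 m

Two edge vectors: SP-1→SP-2 = (-634, -533, 44.9), SP-1→SP-3 = (-386, -249, 20.8).
Normal n = (SP-1→SP-2) × (SP-1→SP-3) = (93.7, -4144.2, -47872).
So ∂z/∂E = −n_x/n_z = 0.00196 and ∂z/∂N = −n_y/n_z = −0.08657.
Intercept c from SP-1: 294.5 − 1.79 + 47.79 = 340.49.
At (385, -113): z_contact = 0.75 + 9.78 + 340.49 = 351.03 m.
Depth below ground = 385.1 − 351.03 = 34.1 m.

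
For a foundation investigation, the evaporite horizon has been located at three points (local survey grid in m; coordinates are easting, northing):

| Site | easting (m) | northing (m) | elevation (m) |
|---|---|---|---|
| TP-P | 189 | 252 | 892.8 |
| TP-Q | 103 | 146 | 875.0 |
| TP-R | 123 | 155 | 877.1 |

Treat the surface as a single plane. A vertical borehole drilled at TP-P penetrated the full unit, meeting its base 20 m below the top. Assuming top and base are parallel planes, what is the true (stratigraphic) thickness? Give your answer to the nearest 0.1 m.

19.8 m

Let the plane be z = a·easting + b·northing + c.
TP-Q−TP-P: −86a − 106b = −17.8;  TP-R−TP-P: −66a − 97b = −15.7.
Solving gives a = 0.04636, b = 0.13031.
|∇z| = √(a²+b²) = 0.13831, so dip δ = arctan(0.13831) = 7.87°.
True thickness = vertical thickness × cos δ = 20 × cos 7.87° = 19.8 m.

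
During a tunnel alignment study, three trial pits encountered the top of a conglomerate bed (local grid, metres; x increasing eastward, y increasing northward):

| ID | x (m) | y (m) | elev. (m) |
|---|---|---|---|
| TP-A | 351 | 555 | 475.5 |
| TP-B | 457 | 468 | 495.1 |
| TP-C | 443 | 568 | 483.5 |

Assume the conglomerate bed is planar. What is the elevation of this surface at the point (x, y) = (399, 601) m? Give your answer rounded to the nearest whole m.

Two edge vectors: TP-A→TP-B = (106, -87, 19.6), TP-A→TP-C = (92, 13, 8).
Normal n = (TP-A→TP-B) × (TP-A→TP-C) = (-950.8, 955.2, 9382).
So ∂z/∂x = −n_x/n_z = 0.10134 and ∂z/∂y = −n_y/n_z = −0.10181.
Intercept c from TP-A: 475.5 − 35.57 + 56.51 = 496.43.
At (399, 601): z = 40.4 − 61.2 + 496.43 = 475.7 m.

476 m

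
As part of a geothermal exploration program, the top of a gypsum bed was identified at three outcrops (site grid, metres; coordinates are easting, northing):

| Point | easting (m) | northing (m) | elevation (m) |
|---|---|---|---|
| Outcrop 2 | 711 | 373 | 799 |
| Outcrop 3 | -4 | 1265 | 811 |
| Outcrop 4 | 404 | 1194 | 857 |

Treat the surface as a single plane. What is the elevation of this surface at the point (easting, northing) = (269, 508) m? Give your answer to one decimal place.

Two edge vectors: Outcrop 2→Outcrop 3 = (-715, 892, 12), Outcrop 2→Outcrop 4 = (-307, 821, 58).
Normal n = (Outcrop 2→Outcrop 3) × (Outcrop 2→Outcrop 4) = (41884, 37786, -313171).
So ∂z/∂easting = −n_x/n_z = 0.133742 and ∂z/∂northing = −n_y/n_z = 0.120656.
Intercept c from Outcrop 2: 799 − 95.09 − 45.00 = 658.90.
At (269, 508): z = 36.0 + 61.3 + 658.90 = 756.2 m.

756.2 m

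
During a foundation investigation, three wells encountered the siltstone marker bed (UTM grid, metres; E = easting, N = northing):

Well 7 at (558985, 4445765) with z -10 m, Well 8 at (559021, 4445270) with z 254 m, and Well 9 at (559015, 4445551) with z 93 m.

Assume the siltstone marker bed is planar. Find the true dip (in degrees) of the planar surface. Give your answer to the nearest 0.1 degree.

44.1°

Two edge vectors: Well 7→Well 8 = (36, -495, 264), Well 7→Well 9 = (30, -214, 103).
Normal n = (Well 7→Well 8) × (Well 7→Well 9) = (5511, 4212, 7146).
So ∂z/∂E = −n_x/n_z = −0.77120 and ∂z/∂N = −n_y/n_z = −0.58942.
Gradient magnitude |∇z| = √(a² + b²) = √(0.59475 + 0.34742) = 0.97065.
True dip = arctan(0.97065) = 44.1°, dipping toward NE (azimuth ≈ 053°).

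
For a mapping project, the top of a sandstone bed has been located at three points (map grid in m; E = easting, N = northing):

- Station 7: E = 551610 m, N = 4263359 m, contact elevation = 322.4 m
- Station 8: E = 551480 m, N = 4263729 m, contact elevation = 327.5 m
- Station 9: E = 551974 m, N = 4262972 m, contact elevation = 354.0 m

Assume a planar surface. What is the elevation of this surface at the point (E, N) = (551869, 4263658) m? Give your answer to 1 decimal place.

385.5 m

Two edge vectors: Station 7→Station 8 = (-130, 370, 5.1), Station 7→Station 9 = (364, -387, 31.6).
Normal n = (Station 7→Station 8) × (Station 7→Station 9) = (13665.7, 5964.4, -84370).
So ∂z/∂E = −n_x/n_z = 0.161973450 and ∂z/∂N = −n_y/n_z = 0.070693374.
Intercept c from Station 7: 322.4 − 89346.17 − 301391.23 = −390415.01.
At (551869, 4263658): z = 89388.1 + 301412.4 − 390415.01 = 385.5 m.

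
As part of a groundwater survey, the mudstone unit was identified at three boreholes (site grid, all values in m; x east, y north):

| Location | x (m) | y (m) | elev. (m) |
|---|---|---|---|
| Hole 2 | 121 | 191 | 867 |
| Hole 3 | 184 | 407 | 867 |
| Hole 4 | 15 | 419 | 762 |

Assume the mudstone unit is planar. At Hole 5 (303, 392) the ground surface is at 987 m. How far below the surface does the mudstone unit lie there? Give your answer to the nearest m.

Let the plane be z = a·x + b·y + c.
Hole 3−Hole 2: 63a + 216b = 0;  Hole 4−Hole 2: −106a + 228b = −105.
Solving gives a = 0.60870, b = −0.17754.
Then c = 867 − a·121 − b·191 = 827.26.
At (303, 392): z_contact = 184.4 − 69.6 + 827.26 = 942.1 m.
Depth below ground = 987 − 942.1 = 45 m.

45 m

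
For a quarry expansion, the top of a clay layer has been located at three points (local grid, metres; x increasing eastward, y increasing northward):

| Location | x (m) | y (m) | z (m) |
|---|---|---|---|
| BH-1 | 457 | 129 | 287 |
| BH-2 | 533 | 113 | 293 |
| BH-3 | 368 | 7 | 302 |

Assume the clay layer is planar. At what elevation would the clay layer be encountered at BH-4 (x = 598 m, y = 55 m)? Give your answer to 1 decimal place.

305.1 m

Let the plane be z = a·x + b·y + c.
BH-2−BH-1: 76a − 16b = 6;  BH-3−BH-1: −89a − 122b = 15.
Solving gives a = 0.04600, b = −0.15651.
Then c = 287 − a·457 − b·129 = 286.17.
At (598, 55): z = 27.5 − 8.6 + 286.17 = 305.1 m.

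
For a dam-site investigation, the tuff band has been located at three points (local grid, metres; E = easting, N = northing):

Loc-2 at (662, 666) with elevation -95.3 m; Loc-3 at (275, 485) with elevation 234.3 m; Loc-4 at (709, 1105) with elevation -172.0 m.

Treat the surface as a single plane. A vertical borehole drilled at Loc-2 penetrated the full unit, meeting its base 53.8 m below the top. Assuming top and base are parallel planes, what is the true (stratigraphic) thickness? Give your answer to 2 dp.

41.70 m

Let the plane be z = a·E + b·N + c.
Loc-3−Loc-2: −387a − 181b = 329.6;  Loc-4−Loc-2: 47a + 439b = −76.7.
Solving gives a = −0.81055, b = −0.08794.
|∇z| = √(a²+b²) = 0.81531, so dip δ = arctan(0.81531) = 39.19°.
True thickness = vertical thickness × cos δ = 53.8 × cos 39.19° = 41.70 m.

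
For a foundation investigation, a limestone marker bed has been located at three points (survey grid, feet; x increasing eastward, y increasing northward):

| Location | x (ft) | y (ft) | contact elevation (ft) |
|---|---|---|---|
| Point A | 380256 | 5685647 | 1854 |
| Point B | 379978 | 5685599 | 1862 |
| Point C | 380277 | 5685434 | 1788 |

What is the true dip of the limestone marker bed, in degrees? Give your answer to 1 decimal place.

17.4°

Let the plane be z = a·x + b·y + c.
Point B−Point A: −278a − 48b = 8;  Point C−Point A: 21a − 213b = −66.
Solving gives a = −0.08090, b = 0.30188.
Gradient magnitude |∇z| = √(a² + b²) = √(0.00654 + 0.09113) = 0.31254.
True dip = arctan(0.31254) = 17.4°, dipping toward SSE (azimuth ≈ 165°).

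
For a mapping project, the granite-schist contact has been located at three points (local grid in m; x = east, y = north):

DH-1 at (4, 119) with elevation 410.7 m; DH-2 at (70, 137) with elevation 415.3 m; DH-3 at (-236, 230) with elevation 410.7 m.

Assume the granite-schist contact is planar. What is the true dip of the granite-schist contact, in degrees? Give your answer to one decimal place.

Let the plane be z = a·x + b·y + c.
DH-2−DH-1: 66a + 18b = 4.6;  DH-3−DH-1: −240a + 111b = 0.
Solving gives a = 0.04384, b = 0.09480.
Gradient magnitude |∇z| = √(a² + b²) = √(0.00192 + 0.00899) = 0.10444.
True dip = arctan(0.10444) = 6.0°, dipping toward SSW (azimuth ≈ 205°).

6.0°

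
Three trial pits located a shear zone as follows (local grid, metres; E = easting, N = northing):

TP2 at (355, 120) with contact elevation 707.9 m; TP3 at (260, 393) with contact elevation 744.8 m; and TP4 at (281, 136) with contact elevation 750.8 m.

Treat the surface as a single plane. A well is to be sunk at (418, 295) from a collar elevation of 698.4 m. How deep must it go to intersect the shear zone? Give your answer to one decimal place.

40.6 m

Two edge vectors: TP2→TP3 = (-95, 273, 36.9), TP2→TP4 = (-74, 16, 42.9).
Normal n = (TP2→TP3) × (TP2→TP4) = (11121.3, 1344.9, 18682).
So ∂z/∂E = −n_x/n_z = −0.59529 and ∂z/∂N = −n_y/n_z = −0.07199.
Intercept c from TP2: 707.9 + 211.33 + 8.64 = 927.87.
At (418, 295): z_contact = −248.83 − 21.24 + 927.87 = 657.80 m.
Depth below ground = 698.4 − 657.80 = 40.6 m.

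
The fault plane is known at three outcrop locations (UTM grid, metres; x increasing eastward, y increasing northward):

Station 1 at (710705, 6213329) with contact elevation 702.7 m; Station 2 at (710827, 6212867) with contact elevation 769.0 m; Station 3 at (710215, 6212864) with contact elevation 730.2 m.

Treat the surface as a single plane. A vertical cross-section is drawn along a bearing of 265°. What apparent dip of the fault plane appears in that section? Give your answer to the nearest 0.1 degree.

Two edge vectors: Station 1→Station 2 = (122, -462, 66.3), Station 1→Station 3 = (-490, -465, 27.5).
Normal n = (Station 1→Station 2) × (Station 1→Station 3) = (18124.5, -35842, -283110).
So ∂z/∂x = −n_x/n_z = 0.06402 and ∂z/∂y = −n_y/n_z = −0.12660.
Unit vector along 265° is (sin 265°, cos 265°) = (-0.9962, -0.0872).
Slope in that direction = a·(-0.9962) + b·(-0.0872) = −0.05274.
Apparent dip = arctan|0.05274| = 3.0° (true dip is 8.1°, so apparent ≤ true as expected).

3.0°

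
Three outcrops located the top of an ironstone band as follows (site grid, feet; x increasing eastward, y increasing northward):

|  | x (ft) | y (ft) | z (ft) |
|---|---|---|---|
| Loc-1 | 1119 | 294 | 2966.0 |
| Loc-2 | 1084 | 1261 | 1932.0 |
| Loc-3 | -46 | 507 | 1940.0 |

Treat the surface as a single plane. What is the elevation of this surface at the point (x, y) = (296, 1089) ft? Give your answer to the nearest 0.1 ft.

Two edge vectors: Loc-1→Loc-2 = (-35, 967, -1034), Loc-1→Loc-3 = (-1165, 213, -1026).
Normal n = (Loc-1→Loc-2) × (Loc-1→Loc-3) = (-771900, 1168700, 1119100).
So ∂z/∂x = −n_x/n_z = 0.689751 and ∂z/∂y = −n_y/n_z = −1.044321.
Intercept c from Loc-1: 2966 − 771.83 + 307.03 = 2501.20.
At (296, 1089): z = 204.2 − 1137.3 + 2501.20 = 1568.1 ft.

1568.1 ft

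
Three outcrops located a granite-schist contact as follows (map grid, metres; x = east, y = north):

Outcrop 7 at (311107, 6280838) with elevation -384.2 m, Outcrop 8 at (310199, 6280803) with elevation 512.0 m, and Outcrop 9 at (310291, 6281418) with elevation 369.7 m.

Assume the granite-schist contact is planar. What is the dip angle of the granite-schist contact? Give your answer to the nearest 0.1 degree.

Let the plane be z = a·x + b·y + c.
Outcrop 8−Outcrop 7: −908a − 35b = 896.2;  Outcrop 9−Outcrop 7: −816a + 580b = 753.9.
Solving gives a = −0.98376, b = −0.08422.
Gradient magnitude |∇z| = √(a² + b²) = √(0.96778 + 0.00709) = 0.98736.
True dip = arctan(0.98736) = 44.6°, dipping toward E (azimuth ≈ 085°).

44.6°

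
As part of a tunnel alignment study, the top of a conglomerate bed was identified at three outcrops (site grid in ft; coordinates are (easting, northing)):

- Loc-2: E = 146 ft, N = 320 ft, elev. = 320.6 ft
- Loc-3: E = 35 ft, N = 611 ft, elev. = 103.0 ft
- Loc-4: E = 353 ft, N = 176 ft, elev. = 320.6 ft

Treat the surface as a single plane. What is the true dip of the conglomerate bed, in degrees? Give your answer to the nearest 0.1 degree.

Let the plane be z = a·E + b·N + c.
Loc-3−Loc-2: −111a + 291b = −217.6;  Loc-4−Loc-2: 207a − 144b = 0.
Solving gives a = −0.70807, b = −1.01786.
Gradient magnitude |∇z| = √(a² + b²) = √(0.50137 + 1.03603) = 1.23992.
True dip = arctan(1.23992) = 51.1°, dipping toward NE (azimuth ≈ 035°).

51.1°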